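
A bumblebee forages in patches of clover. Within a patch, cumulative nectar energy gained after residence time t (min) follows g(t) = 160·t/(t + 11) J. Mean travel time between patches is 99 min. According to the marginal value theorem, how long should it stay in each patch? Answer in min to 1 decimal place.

33.0 min

Maximise g(t)/(T+t): set derivative to zero → g'(t)(T+t) = g(t).
g'(t) = 160·11/(t + 11)². Setting 160·11/(t+11)² = 160t/[(t+11)(99+t)] gives 11(99+t) = t(t+11), so t² = 11×99 = 1089.
t* = √1089 = 33 min.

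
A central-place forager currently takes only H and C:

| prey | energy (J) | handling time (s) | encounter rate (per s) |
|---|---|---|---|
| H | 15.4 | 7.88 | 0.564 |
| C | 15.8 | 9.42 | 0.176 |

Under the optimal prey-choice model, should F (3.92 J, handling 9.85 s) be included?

No

Intake rate on the current diet: R = (0.564×15.4 + 0.176×15.8) / (1 + 0.564×7.88 + 0.176×9.42) = 11.47/7.102 = 1.614 J/s.
Profitability of F: 3.92/9.85 = 0.398 J/s.
Since 0.398 < R, time spent handling F is better spent searching.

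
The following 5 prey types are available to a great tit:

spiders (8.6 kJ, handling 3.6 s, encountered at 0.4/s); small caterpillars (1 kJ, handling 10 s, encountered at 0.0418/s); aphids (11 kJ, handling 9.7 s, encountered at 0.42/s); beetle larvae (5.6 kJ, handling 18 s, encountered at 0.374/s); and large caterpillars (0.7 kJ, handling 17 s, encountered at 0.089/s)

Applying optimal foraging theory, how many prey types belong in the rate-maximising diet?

E/h in descending order: spiders 2.39, aphids 1.13, beetle larvae 0.311, small caterpillars 0.1, large caterpillars 0.0412 kJ/s. The optimal diet is the largest prefix of this list for which every included type satisfies E_i/h_i > R on the types above it.
Rate on top 1: 1.41. aphids: 1.13 < 1.41 → exclude; stop.
Optimal diet: spiders — 1 of 5 types.

1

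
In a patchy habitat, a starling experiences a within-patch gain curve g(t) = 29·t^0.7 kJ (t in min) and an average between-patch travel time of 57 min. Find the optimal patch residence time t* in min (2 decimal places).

133.00 min

Optimal t* satisfies g'(t*) = g(t*)/(T + t*).
g'(t) = 0.7·29·t^-0.3. Setting 0.7·29·t^-0.3 = 29·t^0.7/(57+t) gives 0.7(57+t) = t, so 0.30·t = 0.7×57.
t* = 0.7×57/0.30 = 133 min.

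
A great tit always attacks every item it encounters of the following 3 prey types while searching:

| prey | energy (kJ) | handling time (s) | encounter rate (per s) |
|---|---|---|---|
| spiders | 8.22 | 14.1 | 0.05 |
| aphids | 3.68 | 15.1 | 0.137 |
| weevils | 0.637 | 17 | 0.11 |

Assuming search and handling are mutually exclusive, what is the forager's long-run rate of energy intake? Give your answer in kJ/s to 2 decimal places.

0.17 kJ/s

R = (0.05×8.22 + 0.137×3.68 + 0.11×0.637) / (1 + 0.05×14.1 + 0.137×15.1 + 0.11×17) = 0.9852/5.644 = 0.1746 kJ/s.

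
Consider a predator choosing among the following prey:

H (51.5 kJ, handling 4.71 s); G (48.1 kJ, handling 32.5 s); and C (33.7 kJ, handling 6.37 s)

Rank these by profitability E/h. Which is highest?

H

Profitability E/h (kJ/s): H = 51.5/4.71 = 10.9, G = 48.1/32.5 = 1.48, C = 33.7/6.37 = 5.29.
Ranked: H > C > G.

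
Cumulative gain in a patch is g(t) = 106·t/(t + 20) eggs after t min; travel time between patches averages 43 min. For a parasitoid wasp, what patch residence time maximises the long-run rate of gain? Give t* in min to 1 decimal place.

Optimal t* satisfies g'(t*) = g(t*)/(T + t*).
g'(t) = 106·20/(t + 20)². Setting 106·20/(t+20)² = 106t/[(t+20)(43+t)] gives 20(43+t) = t(t+20), so t² = 20×43 = 860.
t* = √860 = 29.33 min.

29.3 min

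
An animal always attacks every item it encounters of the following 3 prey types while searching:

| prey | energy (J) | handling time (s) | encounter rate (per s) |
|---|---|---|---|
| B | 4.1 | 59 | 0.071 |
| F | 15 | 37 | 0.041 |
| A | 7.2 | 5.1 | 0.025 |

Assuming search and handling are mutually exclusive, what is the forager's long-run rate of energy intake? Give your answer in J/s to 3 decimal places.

R = (0.071×4.1 + 0.041×15 + 0.025×7.2) / (1 + 0.071×59 + 0.041×37 + 0.025×5.1) = 1.086/6.833 = 0.1589 J/s.

0.159 J/s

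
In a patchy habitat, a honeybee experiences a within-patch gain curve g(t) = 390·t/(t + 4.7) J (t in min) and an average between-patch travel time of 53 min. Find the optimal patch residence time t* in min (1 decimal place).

Optimal t* satisfies g'(t*) = g(t*)/(T + t*).
g'(t) = 390·4.7/(t + 4.7)². Setting 390·4.7/(t+4.7)² = 390t/[(t+4.7)(53+t)] gives 4.7(53+t) = t(t+4.7), so t² = 4.7×53 = 249.1.
t* = √249.1 = 15.78 min.

15.8 min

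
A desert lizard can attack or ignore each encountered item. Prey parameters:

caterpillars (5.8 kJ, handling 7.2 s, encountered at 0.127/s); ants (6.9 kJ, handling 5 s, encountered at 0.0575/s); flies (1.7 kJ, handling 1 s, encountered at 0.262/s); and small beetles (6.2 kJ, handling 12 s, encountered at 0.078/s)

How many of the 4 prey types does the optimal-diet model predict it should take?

3

Rank by E/h (kJ/s): flies 1.7, ants 1.38, caterpillars 0.806, small beetles 0.517. Include each in turn until the next type's E/h falls below the running intake rate.
Rate on top 1: 0.3529. ants: 1.38 > 0.3529 → include.
Rate on top 2: 0.5435. caterpillars: 0.806 > 0.5435 → include.
Rate on top 3: 0.6408. small beetles: 0.517 < 0.6408 → exclude; stop.
Optimal diet: flies, ants, caterpillars — 3 of 4 types.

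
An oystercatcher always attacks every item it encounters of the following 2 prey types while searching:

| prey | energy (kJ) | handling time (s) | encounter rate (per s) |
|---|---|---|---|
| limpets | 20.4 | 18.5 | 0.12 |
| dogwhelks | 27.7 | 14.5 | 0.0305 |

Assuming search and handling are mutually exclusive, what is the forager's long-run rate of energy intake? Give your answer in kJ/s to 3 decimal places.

0.899 kJ/s

R = Σλ_iE_i / (1 + Σλ_ih_i)
Numerator: 0.12×20.4 + 0.0305×27.7 = 3.293
Denominator: 1 + 0.12×18.5 + 0.0305×14.5 = 3.662
R = 3.293/3.662 = 0.8991 kJ/s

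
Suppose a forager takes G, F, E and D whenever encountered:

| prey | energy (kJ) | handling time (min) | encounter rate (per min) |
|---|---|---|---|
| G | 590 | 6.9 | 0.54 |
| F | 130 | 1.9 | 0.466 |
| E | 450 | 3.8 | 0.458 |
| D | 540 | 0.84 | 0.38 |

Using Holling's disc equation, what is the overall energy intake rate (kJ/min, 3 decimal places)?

103.048 kJ/min

Energy encountered per unit search time: 0.54×590 + 0.466×130 + 0.458×450 + 0.38×540 = 790.5 kJ/min.
Handling time per unit search time: 0.54×6.9 + 0.466×1.9 + 0.458×3.8 + 0.38×0.84 = 6.671.
Rate = 790.5/(1 + 6.671) = 103 kJ/min.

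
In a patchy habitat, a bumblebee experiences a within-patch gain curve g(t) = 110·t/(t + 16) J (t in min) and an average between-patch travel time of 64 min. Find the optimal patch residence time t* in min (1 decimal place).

Optimal t* satisfies g'(t*) = g(t*)/(T + t*).
g'(t) = 110·16/(t + 16)². Setting 110·16/(t+16)² = 110t/[(t+16)(64+t)] gives 16(64+t) = t(t+16), so t² = 16×64 = 1024.
t* = √1024 = 32 min.

32.0 min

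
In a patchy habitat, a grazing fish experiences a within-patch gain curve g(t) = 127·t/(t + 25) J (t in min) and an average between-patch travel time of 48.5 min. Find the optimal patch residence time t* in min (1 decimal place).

Maximise g(t)/(T+t): set derivative to zero → g'(t)(T+t) = g(t).
g'(t) = 127·25/(t + 25)². Setting 127·25/(t+25)² = 127t/[(t+25)(48.5+t)] gives 25(48.5+t) = t(t+25), so t² = 25×48.5 = 1212.
t* = √1212 = 34.82 min.

34.8 min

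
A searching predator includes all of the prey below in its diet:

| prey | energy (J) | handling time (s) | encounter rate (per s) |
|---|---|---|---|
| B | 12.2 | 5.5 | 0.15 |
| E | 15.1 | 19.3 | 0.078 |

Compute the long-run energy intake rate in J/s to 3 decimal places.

Energy encountered per unit search time: 0.15×12.2 + 0.078×15.1 = 3.008 J/s.
Handling time per unit search time: 0.15×5.5 + 0.078×19.3 = 2.33.
Rate = 3.008/(1 + 2.33) = 0.9031 J/s.

0.903 J/s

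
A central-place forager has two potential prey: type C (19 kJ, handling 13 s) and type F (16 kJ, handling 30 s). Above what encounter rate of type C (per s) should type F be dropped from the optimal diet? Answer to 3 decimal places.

0.044 per s

At the threshold, the rate on type C alone equals the profitability of type F: λ·19/(1 + λ·13) = 16/30 = 0.5333.
Rearranging, λ(19 − 0.5333×13) = 0.5333, so λ = 0.5333/12.07 = 0.0442 per s.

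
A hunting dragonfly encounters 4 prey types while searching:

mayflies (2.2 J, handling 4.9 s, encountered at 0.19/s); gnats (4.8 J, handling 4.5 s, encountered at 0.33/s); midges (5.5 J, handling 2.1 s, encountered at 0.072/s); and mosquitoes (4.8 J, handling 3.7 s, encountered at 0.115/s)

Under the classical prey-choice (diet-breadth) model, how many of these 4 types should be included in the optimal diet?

Rank by E/h (J/s): midges 2.62, mosquitoes 1.3, gnats 1.07, mayflies 0.449. Include each in turn until the next type's E/h falls below the running intake rate.
Rate on top 1: 0.344. mosquitoes: 1.3 > 0.344 → include.
Rate on top 2: 0.6013. gnats: 1.07 > 0.6013 → include.
Rate on top 3: 0.827. mayflies: 0.449 < 0.827 → exclude; stop.
Optimal diet: midges, mosquitoes, gnats — 3 of 4 types.

3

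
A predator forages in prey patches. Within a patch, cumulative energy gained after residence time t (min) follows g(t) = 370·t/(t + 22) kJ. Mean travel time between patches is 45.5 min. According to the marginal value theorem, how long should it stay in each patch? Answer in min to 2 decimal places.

Optimal t* satisfies g'(t*) = g(t*)/(T + t*).
g'(t) = 370·22/(t + 22)². Setting 370·22/(t+22)² = 370t/[(t+22)(45.5+t)] gives 22(45.5+t) = t(t+22), so t² = 22×45.5 = 1001.
t* = √1001 = 31.64 min.

31.64 min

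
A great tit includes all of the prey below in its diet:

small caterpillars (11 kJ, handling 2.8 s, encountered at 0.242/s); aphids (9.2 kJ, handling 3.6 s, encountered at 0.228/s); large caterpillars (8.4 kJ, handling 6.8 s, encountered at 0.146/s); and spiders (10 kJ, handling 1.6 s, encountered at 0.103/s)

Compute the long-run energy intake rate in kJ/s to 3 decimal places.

1.919 kJ/s

Energy encountered per unit search time: 0.242×11 + 0.228×9.2 + 0.146×8.4 + 0.103×10 = 7.016 kJ/s.
Handling time per unit search time: 0.242×2.8 + 0.228×3.6 + 0.146×6.8 + 0.103×1.6 = 2.656.
Rate = 7.016/(1 + 2.656) = 1.919 kJ/s.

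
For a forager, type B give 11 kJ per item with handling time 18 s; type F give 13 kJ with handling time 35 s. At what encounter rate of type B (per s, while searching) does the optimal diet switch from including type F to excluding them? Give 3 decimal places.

Drop type F once their profitability E₂/h₂ falls below the rate achievable on type B alone: E₂/h₂ = λE₁/(1 + λh₁).
Solve for λ: λE₁h₂ = E₂(1 + λh₁) → λ(E₁h₂ − E₂h₁) = E₂ → λ = E₂/(E₁h₂ − E₂h₁).
λ = 13/(11×35 − 13×18) = 13/151 = 0.08609 per s.

0.086 per s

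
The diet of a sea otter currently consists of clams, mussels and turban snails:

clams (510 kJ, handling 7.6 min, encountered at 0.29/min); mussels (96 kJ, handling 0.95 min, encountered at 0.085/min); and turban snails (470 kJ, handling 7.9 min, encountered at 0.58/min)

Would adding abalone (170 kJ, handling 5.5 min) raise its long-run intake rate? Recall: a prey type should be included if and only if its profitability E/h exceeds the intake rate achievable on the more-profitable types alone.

Intake rate on the current diet: R = (0.29×510 + 0.085×96 + 0.58×470) / (1 + 0.29×7.6 + 0.085×0.95 + 0.58×7.9) = 428.7/7.867 = 54.49 kJ/min.
Profitability of abalone: 170/5.5 = 30.91 kJ/min.
Since 30.91 < R, time spent handling abalone is better spent searching.

No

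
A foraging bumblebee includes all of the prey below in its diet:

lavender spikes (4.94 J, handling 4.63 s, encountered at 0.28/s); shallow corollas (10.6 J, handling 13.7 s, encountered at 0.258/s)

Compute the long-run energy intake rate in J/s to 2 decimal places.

0.71 J/s

R = (0.28×4.94 + 0.258×10.6) / (1 + 0.28×4.63 + 0.258×13.7) = 4.118/5.831 = 0.7062 J/s.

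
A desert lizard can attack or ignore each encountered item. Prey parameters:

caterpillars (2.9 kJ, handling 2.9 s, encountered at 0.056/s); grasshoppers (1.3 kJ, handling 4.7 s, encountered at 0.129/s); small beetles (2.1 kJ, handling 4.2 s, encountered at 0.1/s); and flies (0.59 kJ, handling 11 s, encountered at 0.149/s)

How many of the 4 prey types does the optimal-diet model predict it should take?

Profitabilities (E/h, kJ/s): caterpillars 1, small beetles 0.5, grasshoppers 0.277, flies 0.0536. Add prey in this order while the next type's profitability exceeds the intake rate on those already taken.
Rate on top 1: 0.1397. small beetles: 0.5 > 0.1397 → include.
Rate on top 2: 0.2353. grasshoppers: 0.277 > 0.2353 → include.
Rate on top 3: 0.2468. flies: 0.0536 < 0.2468 → exclude; stop.
Optimal diet: caterpillars, small beetles, grasshoppers — 3 of 4 types.

3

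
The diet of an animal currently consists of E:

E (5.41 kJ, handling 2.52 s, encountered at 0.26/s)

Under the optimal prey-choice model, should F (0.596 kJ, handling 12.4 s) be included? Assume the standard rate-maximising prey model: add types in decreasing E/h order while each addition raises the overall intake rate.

On E alone, R = ΣλE/(1+Σλh) = 1.407/1.655 = 0.8498 kJ/s.
F: E/h = 0.596/12.4 = 0.04806 kJ/s.
0.04806 < 0.8498, so adding F would lower the average — exclude it.

No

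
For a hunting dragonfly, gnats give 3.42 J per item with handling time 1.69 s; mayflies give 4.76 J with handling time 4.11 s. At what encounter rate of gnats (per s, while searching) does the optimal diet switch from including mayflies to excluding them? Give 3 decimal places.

Drop mayflies once their profitability E₂/h₂ falls below the rate achievable on gnats alone: E₂/h₂ = λE₁/(1 + λh₁).
Solve for λ: λE₁h₂ = E₂(1 + λh₁) → λ(E₁h₂ − E₂h₁) = E₂ → λ = E₂/(E₁h₂ − E₂h₁).
λ = 4.76/(3.42×4.11 − 4.76×1.69) = 4.76/6.012 = 0.7918 per s.

0.792 per s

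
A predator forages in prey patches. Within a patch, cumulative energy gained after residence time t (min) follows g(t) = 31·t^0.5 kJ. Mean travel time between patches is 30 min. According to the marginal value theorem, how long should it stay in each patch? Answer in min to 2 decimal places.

30.00 min

Optimal t* satisfies g'(t*) = g(t*)/(T + t*).
g'(t) = 0.5·31·t^-0.5. Setting 0.5·31·t^-0.5 = 31·t^0.5/(30+t) gives 0.5(30+t) = t, so 0.50·t = 0.5×30.
t* = 0.5×30/0.50 = 30 min.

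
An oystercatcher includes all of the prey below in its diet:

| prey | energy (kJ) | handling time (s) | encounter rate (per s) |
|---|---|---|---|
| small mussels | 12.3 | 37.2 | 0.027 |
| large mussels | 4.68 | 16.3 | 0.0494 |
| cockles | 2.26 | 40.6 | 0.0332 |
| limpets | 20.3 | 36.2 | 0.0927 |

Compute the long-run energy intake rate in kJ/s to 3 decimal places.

R = (0.027×12.3 + 0.0494×4.68 + 0.0332×2.26 + 0.0927×20.3) / (1 + 0.027×37.2 + 0.0494×16.3 + 0.0332×40.6 + 0.0927×36.2) = 2.52/7.513 = 0.3354 kJ/s.

0.335 kJ/s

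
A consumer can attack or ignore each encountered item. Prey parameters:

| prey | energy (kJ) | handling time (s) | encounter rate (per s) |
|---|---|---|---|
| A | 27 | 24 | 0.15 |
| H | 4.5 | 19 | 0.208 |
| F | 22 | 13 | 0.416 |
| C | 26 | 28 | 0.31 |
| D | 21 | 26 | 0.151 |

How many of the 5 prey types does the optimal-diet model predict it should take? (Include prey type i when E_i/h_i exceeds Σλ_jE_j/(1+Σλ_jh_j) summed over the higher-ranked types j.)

Profitabilities (E/h, kJ/s): F 1.69, A 1.12, C 0.929, D 0.808, H 0.237. Add prey in this order while the next type's profitability exceeds the intake rate on those already taken.
Rate on top 1: 1.428. A: 1.12 < 1.428 → exclude; stop.
Optimal diet: F — 1 of 5 types.

1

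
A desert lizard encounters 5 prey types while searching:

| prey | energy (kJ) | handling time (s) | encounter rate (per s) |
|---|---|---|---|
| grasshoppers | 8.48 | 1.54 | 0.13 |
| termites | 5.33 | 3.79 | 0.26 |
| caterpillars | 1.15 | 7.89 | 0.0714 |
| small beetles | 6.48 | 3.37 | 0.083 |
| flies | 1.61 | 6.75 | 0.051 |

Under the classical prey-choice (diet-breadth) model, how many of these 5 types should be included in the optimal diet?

E/h in descending order: grasshoppers 5.51, small beetles 1.92, termites 1.41, flies 0.239, caterpillars 0.146 kJ/s. The optimal diet is the largest prefix of this list for which every included type satisfies E_i/h_i > R on the types above it.
Rate on top 1: 0.9185. small beetles: 1.92 > 0.9185 → include.
Rate on top 2: 1.108. termites: 1.41 > 1.108 → include.
Rate on top 3: 1.227. flies: 0.239 < 1.227 → exclude; stop.
Optimal diet: grasshoppers, small beetles, termites — 3 of 5 types.

3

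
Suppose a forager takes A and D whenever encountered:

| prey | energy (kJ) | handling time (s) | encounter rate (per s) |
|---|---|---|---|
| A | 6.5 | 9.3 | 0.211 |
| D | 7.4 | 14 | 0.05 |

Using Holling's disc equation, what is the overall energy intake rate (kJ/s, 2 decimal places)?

0.48 kJ/s

R = Σλ_iE_i / (1 + Σλ_ih_i)
Numerator: 0.211×6.5 + 0.05×7.4 = 1.742
Denominator: 1 + 0.211×9.3 + 0.05×14 = 3.662
R = 1.742/3.662 = 0.4755 kJ/s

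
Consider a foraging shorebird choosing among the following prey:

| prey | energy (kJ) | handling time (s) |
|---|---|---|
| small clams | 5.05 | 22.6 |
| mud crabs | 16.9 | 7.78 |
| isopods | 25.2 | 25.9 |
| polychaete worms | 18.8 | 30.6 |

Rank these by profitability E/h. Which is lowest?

Profitability E/h (kJ/s): small clams = 5.05/22.6 = 0.223, mud crabs = 16.9/7.78 = 2.17, isopods = 25.2/25.9 = 0.973, polychaete worms = 18.8/30.6 = 0.614.
Ranked: mud crabs > isopods > polychaete worms > small clams.

small clams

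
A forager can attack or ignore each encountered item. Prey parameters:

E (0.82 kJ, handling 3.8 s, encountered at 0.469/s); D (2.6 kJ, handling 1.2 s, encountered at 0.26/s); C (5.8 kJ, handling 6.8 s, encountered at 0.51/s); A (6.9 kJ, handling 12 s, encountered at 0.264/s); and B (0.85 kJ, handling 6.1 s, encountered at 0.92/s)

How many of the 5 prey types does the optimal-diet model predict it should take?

Profitabilities (E/h, kJ/s): D 2.17, C 0.853, A 0.575, E 0.216, B 0.139. Add prey in this order while the next type's profitability exceeds the intake rate on those already taken.
Rate on top 1: 0.5152. C: 0.853 > 0.5152 → include.
Rate on top 2: 0.7603. A: 0.575 < 0.7603 → exclude; stop.
Optimal diet: D, C — 2 of 5 types.

2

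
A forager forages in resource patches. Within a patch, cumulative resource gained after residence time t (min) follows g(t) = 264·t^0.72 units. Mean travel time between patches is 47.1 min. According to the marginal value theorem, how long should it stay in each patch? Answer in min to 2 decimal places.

Optimal t* satisfies g'(t*) = g(t*)/(T + t*).
g'(t) = 0.72·264·t^-0.28. Setting 0.72·264·t^-0.28 = 264·t^0.72/(47.1+t) gives 0.72(47.1+t) = t, so 0.28·t = 0.72×47.1.
t* = 0.72×47.1/0.28 = 121.1 min.

121.11 min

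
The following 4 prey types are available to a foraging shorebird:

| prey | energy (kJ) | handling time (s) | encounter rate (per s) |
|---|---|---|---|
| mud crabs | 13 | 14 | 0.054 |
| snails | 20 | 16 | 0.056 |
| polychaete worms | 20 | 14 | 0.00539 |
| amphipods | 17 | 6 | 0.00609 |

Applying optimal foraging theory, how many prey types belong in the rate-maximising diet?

Rank by E/h (kJ/s): amphipods 2.83, polychaete worms 1.43, snails 1.25, mud crabs 0.929. Include each in turn until the next type's E/h falls below the running intake rate.
Rate on top 1: 0.09988. polychaete worms: 1.43 > 0.09988 → include.
Rate on top 2: 0.19. snails: 1.25 > 0.19 → include.
Rate on top 3: 0.663. mud crabs: 0.929 > 0.663 → include.
Optimal diet: amphipods, polychaete worms, snails, mud crabs — 4 of 4 types.

4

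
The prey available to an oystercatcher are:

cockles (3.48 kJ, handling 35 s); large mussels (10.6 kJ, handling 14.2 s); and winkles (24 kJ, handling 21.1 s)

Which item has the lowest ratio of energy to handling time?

cockles

Profitability E/h (kJ/s): cockles = 3.48/35 = 0.0994, large mussels = 10.6/14.2 = 0.746, winkles = 24/21.1 = 1.14.
Ranked: winkles > large mussels > cockles.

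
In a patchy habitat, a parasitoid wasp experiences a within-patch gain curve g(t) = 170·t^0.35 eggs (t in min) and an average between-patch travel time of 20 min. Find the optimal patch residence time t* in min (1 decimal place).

Maximise g(t)/(T+t): set derivative to zero → g'(t)(T+t) = g(t).
g'(t) = 0.35·170·t^-0.65. Setting 0.35·170·t^-0.65 = 170·t^0.35/(20+t) gives 0.35(20+t) = t, so 0.65·t = 0.35×20.
t* = 0.35×20/0.65 = 10.77 min.

10.8 min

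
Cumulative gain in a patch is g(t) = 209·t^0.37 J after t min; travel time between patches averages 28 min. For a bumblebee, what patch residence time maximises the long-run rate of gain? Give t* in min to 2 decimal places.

16.44 min

Maximise g(t)/(T+t): set derivative to zero → g'(t)(T+t) = g(t).
g'(t) = 0.37·209·t^-0.63. Setting 0.37·209·t^-0.63 = 209·t^0.37/(28+t) gives 0.37(28+t) = t, so 0.63·t = 0.37×28.
t* = 0.37×28/0.63 = 16.44 min.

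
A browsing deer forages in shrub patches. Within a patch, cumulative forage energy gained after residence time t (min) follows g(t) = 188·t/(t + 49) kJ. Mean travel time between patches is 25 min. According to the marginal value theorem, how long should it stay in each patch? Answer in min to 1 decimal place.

35.0 min

By the marginal value theorem, leave when the instantaneous gain rate g'(t) equals the habitat-wide average g(t)/(T + t).
g'(t) = 188·49/(t + 49)². Setting 188·49/(t+49)² = 188t/[(t+49)(25+t)] gives 49(25+t) = t(t+49), so t² = 49×25 = 1225.
t* = √1225 = 35 min.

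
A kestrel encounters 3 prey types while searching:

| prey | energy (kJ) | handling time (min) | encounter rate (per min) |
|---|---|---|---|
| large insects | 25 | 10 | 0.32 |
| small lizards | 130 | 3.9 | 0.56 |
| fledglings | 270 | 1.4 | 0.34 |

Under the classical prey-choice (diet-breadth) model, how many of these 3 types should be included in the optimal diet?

E/h in descending order: fledglings 193, small lizards 33.3, large insects 2.5 kJ/min. The optimal diet is the largest prefix of this list for which every included type satisfies E_i/h_i > R on the types above it.
Rate on top 1: 62.2. small lizards: 33.3 < 62.2 → exclude; stop.
Optimal diet: fledglings — 1 of 3 types.

1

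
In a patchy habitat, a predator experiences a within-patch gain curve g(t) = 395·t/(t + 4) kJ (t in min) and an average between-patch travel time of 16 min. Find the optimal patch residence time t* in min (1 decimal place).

8.0 min

Optimal t* satisfies g'(t*) = g(t*)/(T + t*).
g'(t) = 395·4/(t + 4)². Setting 395·4/(t+4)² = 395t/[(t+4)(16+t)] gives 4(16+t) = t(t+4), so t² = 4×16 = 64.
t* = √64 = 8 min.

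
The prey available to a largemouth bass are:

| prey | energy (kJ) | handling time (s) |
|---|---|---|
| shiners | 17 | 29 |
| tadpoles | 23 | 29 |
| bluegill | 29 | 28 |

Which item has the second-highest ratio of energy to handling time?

tadpoles

Profitability E/h (kJ/s): shiners = 17/29 = 0.586, tadpoles = 23/29 = 0.793, bluegill = 29/28 = 1.04.
Ranked: bluegill > tadpoles > shiners.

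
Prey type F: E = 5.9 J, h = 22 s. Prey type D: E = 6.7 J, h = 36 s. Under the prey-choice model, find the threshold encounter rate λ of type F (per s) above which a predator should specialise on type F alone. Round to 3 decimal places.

0.103 per s

The zero-one rule: include type D iff E₂/h₂ > λE₁/(1+λh₁). Equality gives the switch point.
λE₁h₂ = E₂ + λE₂h₁ ⇒ λ = E₂/(E₁h₂ − E₂h₁) = 6.7/(212.4 − 147.4) = 0.1031 per s.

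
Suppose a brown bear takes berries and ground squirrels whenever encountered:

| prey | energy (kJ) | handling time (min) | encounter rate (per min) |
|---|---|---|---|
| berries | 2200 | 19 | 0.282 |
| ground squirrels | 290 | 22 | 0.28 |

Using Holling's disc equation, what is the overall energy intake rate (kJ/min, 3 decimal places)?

R = Σλ_iE_i / (1 + Σλ_ih_i)
Numerator: 0.282×2200 + 0.28×290 = 701.6
Denominator: 1 + 0.282×19 + 0.28×22 = 12.52
R = 701.6/12.52 = 56.05 kJ/min

56.047 kJ/min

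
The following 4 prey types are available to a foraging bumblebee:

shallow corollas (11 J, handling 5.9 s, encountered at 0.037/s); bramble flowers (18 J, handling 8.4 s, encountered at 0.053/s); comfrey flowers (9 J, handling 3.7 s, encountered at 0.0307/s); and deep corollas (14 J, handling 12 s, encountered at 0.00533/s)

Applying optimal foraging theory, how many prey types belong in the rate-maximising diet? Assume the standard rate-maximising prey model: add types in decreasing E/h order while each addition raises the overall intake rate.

4

Profitabilities (E/h, J/s): comfrey flowers 2.43, bramble flowers 2.14, shallow corollas 1.86, deep corollas 1.17. Add prey in this order while the next type's profitability exceeds the intake rate on those already taken.
Rate on top 1: 0.2481. bramble flowers: 2.14 > 0.2481 → include.
Rate on top 2: 0.7893. shallow corollas: 1.86 > 0.7893 → include.
Rate on top 3: 0.9213. deep corollas: 1.17 > 0.9213 → include.
Optimal diet: comfrey flowers, bramble flowers, shallow corollas, deep corollas — 4 of 4 types.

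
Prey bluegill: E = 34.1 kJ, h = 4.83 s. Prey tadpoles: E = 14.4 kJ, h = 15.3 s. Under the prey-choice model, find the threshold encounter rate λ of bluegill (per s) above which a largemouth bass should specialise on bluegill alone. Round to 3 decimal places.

0.032 per s

At the threshold, the rate on bluegill alone equals the profitability of tadpoles: λ·34.1/(1 + λ·4.83) = 14.4/15.3 = 0.9412.
Rearranging, λ(34.1 − 0.9412×4.83) = 0.9412, so λ = 0.9412/29.55 = 0.03185 per s.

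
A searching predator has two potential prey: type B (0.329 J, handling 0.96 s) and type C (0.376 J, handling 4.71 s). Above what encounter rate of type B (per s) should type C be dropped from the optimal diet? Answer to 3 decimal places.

At the threshold, the rate on type B alone equals the profitability of type C: λ·0.329/(1 + λ·0.96) = 0.376/4.71 = 0.07983.
Rearranging, λ(0.329 − 0.07983×0.96) = 0.07983, so λ = 0.07983/0.2524 = 0.3163 per s.

0.316 per s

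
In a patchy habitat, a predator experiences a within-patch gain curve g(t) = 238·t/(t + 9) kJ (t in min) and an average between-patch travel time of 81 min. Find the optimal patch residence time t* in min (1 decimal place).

Optimal t* satisfies g'(t*) = g(t*)/(T + t*).
g'(t) = 238·9/(t + 9)². Setting 238·9/(t+9)² = 238t/[(t+9)(81+t)] gives 9(81+t) = t(t+9), so t² = 9×81 = 729.
t* = √729 = 27 min.

27.0 min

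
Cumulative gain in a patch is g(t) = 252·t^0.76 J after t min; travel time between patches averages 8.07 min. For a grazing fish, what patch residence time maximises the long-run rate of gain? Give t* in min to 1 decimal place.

25.6 min

Optimal t* satisfies g'(t*) = g(t*)/(T + t*).
g'(t) = 0.76·252·t^-0.24. Setting 0.76·252·t^-0.24 = 252·t^0.76/(8.07+t) gives 0.76(8.07+t) = t, so 0.24·t = 0.76×8.07.
t* = 0.76×8.07/0.24 = 25.56 min.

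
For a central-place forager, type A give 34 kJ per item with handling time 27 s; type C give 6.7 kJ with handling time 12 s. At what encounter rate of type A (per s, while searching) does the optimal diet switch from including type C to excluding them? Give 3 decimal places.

At the threshold, the rate on type A alone equals the profitability of type C: λ·34/(1 + λ·27) = 6.7/12 = 0.5583.
Rearranging, λ(34 − 0.5583×27) = 0.5583, so λ = 0.5583/18.92 = 0.0295 per s.

0.030 per s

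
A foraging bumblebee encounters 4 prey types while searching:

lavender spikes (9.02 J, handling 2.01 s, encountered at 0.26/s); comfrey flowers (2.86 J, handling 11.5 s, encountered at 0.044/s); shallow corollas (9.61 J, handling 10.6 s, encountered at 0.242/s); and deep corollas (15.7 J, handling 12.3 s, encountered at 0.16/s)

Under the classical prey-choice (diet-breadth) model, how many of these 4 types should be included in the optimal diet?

1

E/h in descending order: lavender spikes 4.49, deep corollas 1.28, shallow corollas 0.907, comfrey flowers 0.249 J/s. The optimal diet is the largest prefix of this list for which every included type satisfies E_i/h_i > R on the types above it.
Rate on top 1: 1.54. deep corollas: 1.28 < 1.54 → exclude; stop.
Optimal diet: lavender spikes — 1 of 4 types.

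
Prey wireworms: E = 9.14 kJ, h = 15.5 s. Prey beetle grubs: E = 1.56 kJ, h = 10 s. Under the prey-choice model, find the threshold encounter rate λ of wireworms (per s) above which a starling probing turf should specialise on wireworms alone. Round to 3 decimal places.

0.023 per s

Drop beetle grubs once their profitability E₂/h₂ falls below the rate achievable on wireworms alone: E₂/h₂ = λE₁/(1 + λh₁).
Solve for λ: λE₁h₂ = E₂(1 + λh₁) → λ(E₁h₂ − E₂h₁) = E₂ → λ = E₂/(E₁h₂ − E₂h₁).
λ = 1.56/(9.14×10 − 1.56×15.5) = 1.56/67.22 = 0.02321 per s.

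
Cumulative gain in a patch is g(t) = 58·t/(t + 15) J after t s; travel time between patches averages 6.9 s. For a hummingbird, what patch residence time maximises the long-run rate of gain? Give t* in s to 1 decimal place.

Optimal t* satisfies g'(t*) = g(t*)/(T + t*).
g'(t) = 58·15/(t + 15)². Setting 58·15/(t+15)² = 58t/[(t+15)(6.9+t)] gives 15(6.9+t) = t(t+15), so t² = 15×6.9 = 103.5.
t* = √103.5 = 10.17 s.

10.2 s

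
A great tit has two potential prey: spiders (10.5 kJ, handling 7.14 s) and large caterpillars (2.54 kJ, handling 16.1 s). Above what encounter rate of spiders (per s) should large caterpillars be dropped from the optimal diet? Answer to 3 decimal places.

At the threshold, the rate on spiders alone equals the profitability of large caterpillars: λ·10.5/(1 + λ·7.14) = 2.54/16.1 = 0.1578.
Rearranging, λ(10.5 − 0.1578×7.14) = 0.1578, so λ = 0.1578/9.374 = 0.01683 per s.

0.017 per s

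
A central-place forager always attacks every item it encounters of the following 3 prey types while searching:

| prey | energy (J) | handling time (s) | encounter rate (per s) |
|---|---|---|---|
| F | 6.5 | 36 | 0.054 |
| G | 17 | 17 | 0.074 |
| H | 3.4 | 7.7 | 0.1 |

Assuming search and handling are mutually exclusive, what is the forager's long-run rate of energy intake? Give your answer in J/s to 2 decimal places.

R = Σλ_iE_i / (1 + Σλ_ih_i)
Numerator: 0.054×6.5 + 0.074×17 + 0.1×3.4 = 1.949
Denominator: 1 + 0.054×36 + 0.074×17 + 0.1×7.7 = 4.972
R = 1.949/4.972 = 0.392 J/s

0.39 J/s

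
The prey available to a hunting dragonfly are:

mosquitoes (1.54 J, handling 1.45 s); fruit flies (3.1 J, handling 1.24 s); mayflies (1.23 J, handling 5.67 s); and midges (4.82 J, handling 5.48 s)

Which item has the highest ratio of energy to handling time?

fruit flies

In descending order of E/h:
fruit flies: 3.1/1.24 = 2.5 J/s
mosquitoes: 1.54/1.45 = 1.06 J/s
midges: 4.82/5.48 = 0.88 J/s
mayflies: 1.23/5.67 = 0.217 J/s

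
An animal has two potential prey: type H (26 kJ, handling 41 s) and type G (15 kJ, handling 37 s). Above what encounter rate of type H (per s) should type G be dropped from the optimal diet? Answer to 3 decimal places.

0.043 per s

At the threshold, the rate on type H alone equals the profitability of type G: λ·26/(1 + λ·41) = 15/37 = 0.4054.
Rearranging, λ(26 − 0.4054×41) = 0.4054, so λ = 0.4054/9.378 = 0.04323 per s.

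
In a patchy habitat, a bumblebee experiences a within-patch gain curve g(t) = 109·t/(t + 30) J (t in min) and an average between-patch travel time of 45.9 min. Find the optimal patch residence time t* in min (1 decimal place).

Maximise g(t)/(T+t): set derivative to zero → g'(t)(T+t) = g(t).
g'(t) = 109·30/(t + 30)². Setting 109·30/(t+30)² = 109t/[(t+30)(45.9+t)] gives 30(45.9+t) = t(t+30), so t² = 30×45.9 = 1377.
t* = √1377 = 37.11 min.

37.1 min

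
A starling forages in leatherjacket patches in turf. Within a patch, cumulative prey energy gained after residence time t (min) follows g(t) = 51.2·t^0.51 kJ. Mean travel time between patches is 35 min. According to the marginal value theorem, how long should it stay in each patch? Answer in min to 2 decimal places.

36.43 min

Maximise g(t)/(T+t): set derivative to zero → g'(t)(T+t) = g(t).
g'(t) = 0.51·51.2·t^-0.49. Setting 0.51·51.2·t^-0.49 = 51.2·t^0.51/(35+t) gives 0.51(35+t) = t, so 0.49·t = 0.51×35.
t* = 0.51×35/0.49 = 36.43 min.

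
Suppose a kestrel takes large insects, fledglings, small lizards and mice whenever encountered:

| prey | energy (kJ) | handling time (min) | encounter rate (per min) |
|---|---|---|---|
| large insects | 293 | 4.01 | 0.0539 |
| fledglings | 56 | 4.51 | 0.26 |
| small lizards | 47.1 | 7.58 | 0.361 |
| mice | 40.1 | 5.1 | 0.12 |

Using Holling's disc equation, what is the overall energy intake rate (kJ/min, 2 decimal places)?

9.09 kJ/min

Energy encountered per unit search time: 0.0539×293 + 0.26×56 + 0.361×47.1 + 0.12×40.1 = 52.17 kJ/min.
Handling time per unit search time: 0.0539×4.01 + 0.26×4.51 + 0.361×7.58 + 0.12×5.1 = 4.737.
Rate = 52.17/(1 + 4.737) = 9.093 kJ/min.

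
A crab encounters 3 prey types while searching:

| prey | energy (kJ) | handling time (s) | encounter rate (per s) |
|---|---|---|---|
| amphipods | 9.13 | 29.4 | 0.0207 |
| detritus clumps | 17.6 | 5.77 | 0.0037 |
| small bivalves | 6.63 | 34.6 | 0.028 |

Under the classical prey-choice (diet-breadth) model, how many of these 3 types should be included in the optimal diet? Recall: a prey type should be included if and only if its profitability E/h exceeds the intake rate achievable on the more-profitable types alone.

Rank by E/h (kJ/s): detritus clumps 3.05, amphipods 0.311, small bivalves 0.192. Include each in turn until the next type's E/h falls below the running intake rate.
Rate on top 1: 0.06376. amphipods: 0.311 > 0.06376 → include.
Rate on top 2: 0.1559. small bivalves: 0.192 > 0.1559 → include.
Optimal diet: detritus clumps, amphipods, small bivalves — 3 of 3 types.

3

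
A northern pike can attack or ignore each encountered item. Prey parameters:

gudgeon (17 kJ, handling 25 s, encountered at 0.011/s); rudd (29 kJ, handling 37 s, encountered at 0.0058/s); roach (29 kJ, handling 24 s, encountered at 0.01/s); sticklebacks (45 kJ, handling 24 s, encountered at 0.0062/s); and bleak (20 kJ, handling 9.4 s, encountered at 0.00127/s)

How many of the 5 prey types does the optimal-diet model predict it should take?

Profitabilities (E/h, kJ/s): bleak 2.13, sticklebacks 1.88, roach 1.21, rudd 0.784, gudgeon 0.68. Add prey in this order while the next type's profitability exceeds the intake rate on those already taken.
Rate on top 1: 0.0251. sticklebacks: 1.88 > 0.0251 → include.
Rate on top 2: 0.2622. roach: 1.21 > 0.2622 → include.
Rate on top 3: 0.4243. rudd: 0.784 > 0.4243 → include.
Rate on top 4: 0.4721. gudgeon: 0.68 > 0.4721 → include.
Optimal diet: bleak, sticklebacks, roach, rudd, gudgeon — 5 of 5 types.

5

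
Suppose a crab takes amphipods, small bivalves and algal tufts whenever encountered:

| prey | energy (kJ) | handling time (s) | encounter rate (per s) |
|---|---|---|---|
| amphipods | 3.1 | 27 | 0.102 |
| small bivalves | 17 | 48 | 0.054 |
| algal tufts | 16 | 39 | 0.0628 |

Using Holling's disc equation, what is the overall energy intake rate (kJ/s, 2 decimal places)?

0.25 kJ/s

Energy encountered per unit search time: 0.102×3.1 + 0.054×17 + 0.0628×16 = 2.239 kJ/s.
Handling time per unit search time: 0.102×27 + 0.054×48 + 0.0628×39 = 7.795.
Rate = 2.239/(1 + 7.795) = 0.2546 kJ/s.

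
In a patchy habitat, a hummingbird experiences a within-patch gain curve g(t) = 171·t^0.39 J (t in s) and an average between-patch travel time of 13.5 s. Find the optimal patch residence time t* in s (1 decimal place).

8.6 s

By the marginal value theorem, leave when the instantaneous gain rate g'(t) equals the habitat-wide average g(t)/(T + t).
g'(t) = 0.39·171·t^-0.61. Setting 0.39·171·t^-0.61 = 171·t^0.39/(13.5+t) gives 0.39(13.5+t) = t, so 0.61·t = 0.39×13.5.
t* = 0.39×13.5/0.61 = 8.631 s.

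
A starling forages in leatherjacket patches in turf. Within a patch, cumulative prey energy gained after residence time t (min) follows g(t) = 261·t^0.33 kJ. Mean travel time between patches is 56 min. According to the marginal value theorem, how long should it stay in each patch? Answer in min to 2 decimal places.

Optimal t* satisfies g'(t*) = g(t*)/(T + t*).
g'(t) = 0.33·261·t^-0.67. Setting 0.33·261·t^-0.67 = 261·t^0.33/(56+t) gives 0.33(56+t) = t, so 0.67·t = 0.33×56.
t* = 0.33×56/0.67 = 27.58 min.

27.58 min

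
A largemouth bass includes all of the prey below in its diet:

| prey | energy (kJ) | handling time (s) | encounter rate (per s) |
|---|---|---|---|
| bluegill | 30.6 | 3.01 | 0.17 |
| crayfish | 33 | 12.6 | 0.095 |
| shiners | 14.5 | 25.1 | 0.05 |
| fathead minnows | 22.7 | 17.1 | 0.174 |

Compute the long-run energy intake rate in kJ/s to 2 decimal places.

Energy encountered per unit search time: 0.17×30.6 + 0.095×33 + 0.05×14.5 + 0.174×22.7 = 13.01 kJ/s.
Handling time per unit search time: 0.17×3.01 + 0.095×12.6 + 0.05×25.1 + 0.174×17.1 = 5.939.
Rate = 13.01/(1 + 5.939) = 1.875 kJ/s.

1.88 kJ/s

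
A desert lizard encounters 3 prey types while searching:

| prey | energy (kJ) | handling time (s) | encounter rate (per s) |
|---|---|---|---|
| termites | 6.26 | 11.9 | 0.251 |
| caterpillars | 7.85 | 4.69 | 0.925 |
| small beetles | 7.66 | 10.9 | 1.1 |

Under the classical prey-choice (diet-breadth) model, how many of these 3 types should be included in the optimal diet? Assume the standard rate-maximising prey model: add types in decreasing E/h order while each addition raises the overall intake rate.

E/h in descending order: caterpillars 1.67, small beetles 0.703, termites 0.526 kJ/s. The optimal diet is the largest prefix of this list for which every included type satisfies E_i/h_i > R on the types above it.
Rate on top 1: 1.36. small beetles: 0.703 < 1.36 → exclude; stop.
Optimal diet: caterpillars — 1 of 3 types.

1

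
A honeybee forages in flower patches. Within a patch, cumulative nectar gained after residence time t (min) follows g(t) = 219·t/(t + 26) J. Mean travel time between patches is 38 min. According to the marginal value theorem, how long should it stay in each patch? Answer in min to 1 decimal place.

31.4 min

By the marginal value theorem, leave when the instantaneous gain rate g'(t) equals the habitat-wide average g(t)/(T + t).
g'(t) = 219·26/(t + 26)². Setting 219·26/(t+26)² = 219t/[(t+26)(38+t)] gives 26(38+t) = t(t+26), so t² = 26×38 = 988.
t* = √988 = 31.43 min.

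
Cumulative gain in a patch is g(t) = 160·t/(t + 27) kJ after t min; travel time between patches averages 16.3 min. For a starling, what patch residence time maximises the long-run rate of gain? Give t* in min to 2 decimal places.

Maximise g(t)/(T+t): set derivative to zero → g'(t)(T+t) = g(t).
g'(t) = 160·27/(t + 27)². Setting 160·27/(t+27)² = 160t/[(t+27)(16.3+t)] gives 27(16.3+t) = t(t+27), so t² = 27×16.3 = 440.1.
t* = √440.1 = 20.98 min.

20.98 min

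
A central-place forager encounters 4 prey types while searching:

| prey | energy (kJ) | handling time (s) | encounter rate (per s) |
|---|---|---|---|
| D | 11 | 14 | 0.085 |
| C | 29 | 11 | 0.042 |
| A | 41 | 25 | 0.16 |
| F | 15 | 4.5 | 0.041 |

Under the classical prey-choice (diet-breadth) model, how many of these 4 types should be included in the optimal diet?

3

Profitabilities (E/h, kJ/s): F 3.33, C 2.64, A 1.64, D 0.786. Add prey in this order while the next type's profitability exceeds the intake rate on those already taken.
Rate on top 1: 0.5192. C: 2.64 > 0.5192 → include.
Rate on top 2: 1.113. A: 1.64 > 1.113 → include.
Rate on top 3: 1.486. D: 0.786 < 1.486 → exclude; stop.
Optimal diet: F, C, A — 3 of 4 types.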